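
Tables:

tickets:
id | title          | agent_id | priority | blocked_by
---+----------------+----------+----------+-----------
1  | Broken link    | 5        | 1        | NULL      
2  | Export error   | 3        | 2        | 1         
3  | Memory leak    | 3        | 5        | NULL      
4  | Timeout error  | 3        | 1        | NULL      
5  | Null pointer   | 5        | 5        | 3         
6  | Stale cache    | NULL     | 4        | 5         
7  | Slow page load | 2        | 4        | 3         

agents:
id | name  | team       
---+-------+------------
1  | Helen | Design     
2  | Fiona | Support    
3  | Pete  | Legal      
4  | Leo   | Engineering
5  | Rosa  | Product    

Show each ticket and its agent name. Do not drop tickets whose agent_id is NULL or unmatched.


LEFT JOIN keeps every row from tickets (the left table); where agent_id has no match in agents, the agent columns become NULL. Walk through each ticket:
  - ticket 1 (Broken link): agent_id=5 -> matches Rosa
  - ticket 2 (Export error): agent_id=3 -> matches Pete
  - ticket 3 (Memory leak): agent_id=3 -> matches Pete
  - ticket 4 (Timeout error): agent_id=3 -> matches Pete
  - ticket 5 (Null pointer): agent_id=5 -> matches Rosa
  - ticket 6 (Stale cache): agent_id=NULL, no match -> kept with NULL
  - ticket 7 (Slow page load): agent_id=2 -> matches Fiona
All 7 rows appear; 1 has NULL agent.

SQL:
SELECT a.title, b.name AS agent
FROM tickets a
LEFT JOIN agents b ON a.agent_id = b.id

Result:
title          | agent
---------------+------
Broken link    | Rosa 
Export error   | Pete 
Memory leak    | Pete 
Timeout error  | Pete 
Null pointer   | Rosa 
Stale cache    | NULL 
Slow page load | Fiona


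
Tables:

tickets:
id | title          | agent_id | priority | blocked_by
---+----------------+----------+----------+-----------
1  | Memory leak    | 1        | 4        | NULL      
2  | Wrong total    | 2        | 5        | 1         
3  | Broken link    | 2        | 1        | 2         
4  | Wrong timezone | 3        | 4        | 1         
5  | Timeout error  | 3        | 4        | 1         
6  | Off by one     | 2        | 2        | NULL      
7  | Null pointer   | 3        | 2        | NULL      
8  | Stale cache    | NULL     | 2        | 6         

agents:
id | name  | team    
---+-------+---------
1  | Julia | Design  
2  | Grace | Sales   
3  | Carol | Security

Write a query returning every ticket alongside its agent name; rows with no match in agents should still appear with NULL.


LEFT JOIN keeps every row from tickets (the left table); where agent_id has no match in agents, the agent columns become NULL. Walk through each ticket:
  - ticket 1 (Memory leak): agent_id=1 -> matches Julia
  - ticket 2 (Wrong total): agent_id=2 -> matches Grace
  - ticket 3 (Broken link): agent_id=2 -> matches Grace
  - ticket 4 (Wrong timezone): agent_id=3 -> matches Carol
  - ticket 5 (Timeout error): agent_id=3 -> matches Carol
  - ticket 6 (Off by one): agent_id=2 -> matches Grace
  - ticket 7 (Null pointer): agent_id=3 -> matches Carol
  - ticket 8 (Stale cache): agent_id=NULL, no match -> kept with NULL
All 8 rows appear; 1 has NULL agent.

SQL:
SELECT a.title, b.name AS agent
FROM tickets a
LEFT JOIN agents b ON a.agent_id = b.id

Result:
title          | agent
---------------+------
Memory leak    | Julia
Wrong total    | Grace
Broken link    | Grace
Wrong timezone | Carol
Timeout error  | Carol
Off by one     | Grace
Null pointer   | Carol
Stale cache    | NULL 


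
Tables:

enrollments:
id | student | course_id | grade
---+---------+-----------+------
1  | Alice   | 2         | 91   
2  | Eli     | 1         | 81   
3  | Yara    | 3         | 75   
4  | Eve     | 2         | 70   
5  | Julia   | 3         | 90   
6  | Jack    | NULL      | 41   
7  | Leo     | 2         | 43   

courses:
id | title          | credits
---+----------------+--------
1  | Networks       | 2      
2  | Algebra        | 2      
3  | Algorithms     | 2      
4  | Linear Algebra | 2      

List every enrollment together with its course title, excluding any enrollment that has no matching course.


INNER JOIN keeps only enrollments rows whose course_id matches an id in courses. Walk through each enrollment:
  - enrollment 1 (Alice): course_id=2 -> matches Algebra
  - enrollment 2 (Eli): course_id=1 -> matches Networks
  - enrollment 3 (Yara): course_id=3 -> matches Algorithms
  - enrollment 4 (Eve): course_id=2 -> matches Algebra
  - enrollment 5 (Julia): course_id=3 -> matches Algorithms
  - enrollment 6 (Jack): course_id=NULL, no match -> dropped
  - enrollment 7 (Leo): course_id=2 -> matches Algebra
So 1 of 7 rows is dropped.

SQL:
SELECT a.student, b.title AS course
FROM enrollments a
INNER JOIN courses b ON a.course_id = b.id

Result:
student | course    
--------+-----------
Alice   | Algebra   
Eli     | Networks  
Yara    | Algorithms
Eve     | Algebra   
Julia   | Algorithms
Leo     | Algebra   


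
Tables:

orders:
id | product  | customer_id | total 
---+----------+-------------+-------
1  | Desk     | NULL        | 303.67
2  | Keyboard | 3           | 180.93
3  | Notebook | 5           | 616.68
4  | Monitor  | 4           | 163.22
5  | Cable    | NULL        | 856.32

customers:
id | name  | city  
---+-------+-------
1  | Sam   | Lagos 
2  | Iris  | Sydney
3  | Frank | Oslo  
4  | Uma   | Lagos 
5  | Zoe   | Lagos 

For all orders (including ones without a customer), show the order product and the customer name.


LEFT JOIN keeps every row from orders (the left table); where customer_id has no match in customers, the customer columns become NULL. Walk through each order:
  - order 1 (Desk): customer_id=NULL, no match -> kept with NULL
  - order 2 (Keyboard): customer_id=3 -> matches Frank
  - order 3 (Notebook): customer_id=5 -> matches Zoe
  - order 4 (Monitor): customer_id=4 -> matches Uma
  - order 5 (Cable): customer_id=NULL, no match -> kept with NULL
All 5 rows appear; 2 have NULL customer.

SQL:
SELECT a.product, b.name AS customer
FROM orders a
LEFT JOIN customers b ON a.customer_id = b.id

Result:
product  | customer
---------+---------
Desk     | NULL    
Keyboard | Frank   
Notebook | Zoe     
Monitor  | Uma     
Cable    | NULL    


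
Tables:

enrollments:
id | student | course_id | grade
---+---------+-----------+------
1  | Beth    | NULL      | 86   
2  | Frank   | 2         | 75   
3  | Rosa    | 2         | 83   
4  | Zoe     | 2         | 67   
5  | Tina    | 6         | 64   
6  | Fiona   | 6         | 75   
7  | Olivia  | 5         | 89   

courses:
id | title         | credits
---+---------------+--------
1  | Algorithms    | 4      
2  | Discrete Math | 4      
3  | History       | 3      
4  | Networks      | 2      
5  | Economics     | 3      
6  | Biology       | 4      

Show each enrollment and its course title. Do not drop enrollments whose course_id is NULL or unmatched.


LEFT JOIN keeps every row from enrollments (the left table); where course_id has no match in courses, the course columns become NULL. Walk through each enrollment:
  - enrollment 1 (Beth): course_id=NULL, no match -> kept with NULL
  - enrollment 2 (Frank): course_id=2 -> matches Discrete Math
  - enrollment 3 (Rosa): course_id=2 -> matches Discrete Math
  - enrollment 4 (Zoe): course_id=2 -> matches Discrete Math
  - enrollment 5 (Tina): course_id=6 -> matches Biology
  - enrollment 6 (Fiona): course_id=6 -> matches Biology
  - enrollment 7 (Olivia): course_id=5 -> matches Economics
All 7 rows appear; 1 has NULL course.

SQL:
SELECT a.student, b.title AS course
FROM enrollments a
LEFT JOIN courses b ON a.course_id = b.id

Result:
student | course       
--------+--------------
Beth    | NULL         
Frank   | Discrete Math
Rosa    | Discrete Math
Zoe     | Discrete Math
Tina    | Biology      
Fiona   | Biology      
Olivia  | Economics    


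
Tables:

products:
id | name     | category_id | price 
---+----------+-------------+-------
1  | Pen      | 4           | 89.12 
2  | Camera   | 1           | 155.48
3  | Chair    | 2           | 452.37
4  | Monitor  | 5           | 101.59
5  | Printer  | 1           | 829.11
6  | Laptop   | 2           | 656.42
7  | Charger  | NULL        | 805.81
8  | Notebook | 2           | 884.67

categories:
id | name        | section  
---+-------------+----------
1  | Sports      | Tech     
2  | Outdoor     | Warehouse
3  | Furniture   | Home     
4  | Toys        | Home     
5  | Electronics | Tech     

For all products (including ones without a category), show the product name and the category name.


LEFT JOIN keeps every row from products (the left table); where category_id has no match in categories, the category columns become NULL. Walk through each product:
  - product 1 (Pen): category_id=4 -> matches Toys
  - product 2 (Camera): category_id=1 -> matches Sports
  - product 3 (Chair): category_id=2 -> matches Outdoor
  - product 4 (Monitor): category_id=5 -> matches Electronics
  - product 5 (Printer): category_id=1 -> matches Sports
  - product 6 (Laptop): category_id=2 -> matches Outdoor
  - product 7 (Charger): category_id=NULL, no match -> kept with NULL
  - product 8 (Notebook): category_id=2 -> matches Outdoor
All 8 rows appear; 1 has NULL category.

SQL:
SELECT a.name, b.name AS category
FROM products a
LEFT JOIN categories b ON a.category_id = b.id

Result:
name     | category   
---------+------------
Pen      | Toys       
Camera   | Sports     
Chair    | Outdoor    
Monitor  | Electronics
Printer  | Sports     
Laptop   | Outdoor    
Charger  | NULL       
Notebook | Outdoor    


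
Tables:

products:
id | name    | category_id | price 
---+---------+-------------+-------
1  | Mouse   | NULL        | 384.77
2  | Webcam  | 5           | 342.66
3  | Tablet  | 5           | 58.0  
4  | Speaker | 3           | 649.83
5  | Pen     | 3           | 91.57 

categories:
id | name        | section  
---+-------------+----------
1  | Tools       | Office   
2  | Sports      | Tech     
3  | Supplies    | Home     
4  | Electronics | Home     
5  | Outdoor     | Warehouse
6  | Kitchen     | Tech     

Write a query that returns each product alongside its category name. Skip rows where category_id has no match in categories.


INNER JOIN keeps only products rows whose category_id matches an id in categories. Walk through each product:
  - product 1 (Mouse): category_id=NULL, no match -> dropped
  - product 2 (Webcam): category_id=5 -> matches Outdoor
  - product 3 (Tablet): category_id=5 -> matches Outdoor
  - product 4 (Speaker): category_id=3 -> matches Supplies
  - product 5 (Pen): category_id=3 -> matches Supplies
So 1 of 5 rows is dropped.

SQL:
SELECT a.name, b.name AS category
FROM products a
INNER JOIN categories b ON a.category_id = b.id

Result:
name    | category
--------+---------
Webcam  | Outdoor 
Tablet  | Outdoor 
Speaker | Supplies
Pen     | Supplies


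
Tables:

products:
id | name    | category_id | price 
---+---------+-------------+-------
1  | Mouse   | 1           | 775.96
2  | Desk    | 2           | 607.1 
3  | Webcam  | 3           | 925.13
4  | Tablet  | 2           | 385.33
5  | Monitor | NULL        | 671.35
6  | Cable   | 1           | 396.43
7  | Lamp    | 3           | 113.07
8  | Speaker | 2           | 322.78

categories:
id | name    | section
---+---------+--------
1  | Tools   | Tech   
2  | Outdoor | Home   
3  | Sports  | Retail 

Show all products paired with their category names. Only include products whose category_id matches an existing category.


INNER JOIN keeps only products rows whose category_id matches an id in categories. Walk through each product:
  - product 1 (Mouse): category_id=1 -> matches Tools
  - product 2 (Desk): category_id=2 -> matches Outdoor
  - product 3 (Webcam): category_id=3 -> matches Sports
  - product 4 (Tablet): category_id=2 -> matches Outdoor
  - product 5 (Monitor): category_id=NULL, no match -> dropped
  - product 6 (Cable): category_id=1 -> matches Tools
  - product 7 (Lamp): category_id=3 -> matches Sports
  - product 8 (Speaker): category_id=2 -> matches Outdoor
So 1 of 8 rows is dropped.

SQL:
SELECT a.name, b.name AS category
FROM products a
INNER JOIN categories b ON a.category_id = b.id

Result:
name    | category
--------+---------
Mouse   | Tools   
Desk    | Outdoor 
Webcam  | Sports  
Tablet  | Outdoor 
Cable   | Tools   
Lamp    | Sports  
Speaker | Outdoor 


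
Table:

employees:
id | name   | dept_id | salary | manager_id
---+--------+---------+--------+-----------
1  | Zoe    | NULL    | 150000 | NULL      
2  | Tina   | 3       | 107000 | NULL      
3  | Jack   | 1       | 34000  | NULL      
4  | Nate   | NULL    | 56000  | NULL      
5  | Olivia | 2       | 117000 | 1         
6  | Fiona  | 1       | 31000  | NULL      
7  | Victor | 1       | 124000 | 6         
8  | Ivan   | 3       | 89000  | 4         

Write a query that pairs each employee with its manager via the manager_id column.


This is a self-join: employees is joined to a second copy of itself, matching each row's manager_id to another row's id. Use LEFT JOIN so rows with manager_id=NULL are kept.
  - employee 1 (Zoe): manager_id=NULL -> NULL
  - employee 2 (Tina): manager_id=NULL -> NULL
  - employee 3 (Jack): manager_id=NULL -> NULL
  - employee 4 (Nate): manager_id=NULL -> NULL
  - employee 5 (Olivia): manager_id=1 -> Zoe
  - employee 6 (Fiona): manager_id=NULL -> NULL
  - employee 7 (Victor): manager_id=6 -> Fiona
  - employee 8 (Ivan): manager_id=4 -> Nate

SQL:
SELECT a.name AS item, b.name AS manager
FROM employees a
LEFT JOIN employees b ON a.manager_id = b.id

Result:
item   | manager
-------+--------
Zoe    | NULL   
Tina   | NULL   
Jack   | NULL   
Nate   | NULL   
Olivia | Zoe    
Fiona  | NULL   
Victor | Fiona  
Ivan   | Nate   


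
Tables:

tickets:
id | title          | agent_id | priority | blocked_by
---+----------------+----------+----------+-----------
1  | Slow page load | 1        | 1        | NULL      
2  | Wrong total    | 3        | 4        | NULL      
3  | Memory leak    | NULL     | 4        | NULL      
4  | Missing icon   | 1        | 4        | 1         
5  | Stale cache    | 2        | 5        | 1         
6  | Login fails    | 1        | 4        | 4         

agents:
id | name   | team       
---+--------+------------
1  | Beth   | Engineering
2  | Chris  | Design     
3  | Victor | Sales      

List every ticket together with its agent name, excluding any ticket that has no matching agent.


INNER JOIN keeps only tickets rows whose agent_id matches an id in agents. Walk through each ticket:
  - ticket 1 (Slow page load): agent_id=1 -> matches Beth
  - ticket 2 (Wrong total): agent_id=3 -> matches Victor
  - ticket 3 (Memory leak): agent_id=NULL, no match -> dropped
  - ticket 4 (Missing icon): agent_id=1 -> matches Beth
  - ticket 5 (Stale cache): agent_id=2 -> matches Chris
  - ticket 6 (Login fails): agent_id=1 -> matches Beth
So 1 of 6 rows is dropped.

SQL:
SELECT a.title, b.name AS agent
FROM tickets a
INNER JOIN agents b ON a.agent_id = b.id

Result:
title          | agent 
---------------+-------
Slow page load | Beth  
Wrong total    | Victor
Missing icon   | Beth  
Stale cache    | Chris 
Login fails    | Beth  


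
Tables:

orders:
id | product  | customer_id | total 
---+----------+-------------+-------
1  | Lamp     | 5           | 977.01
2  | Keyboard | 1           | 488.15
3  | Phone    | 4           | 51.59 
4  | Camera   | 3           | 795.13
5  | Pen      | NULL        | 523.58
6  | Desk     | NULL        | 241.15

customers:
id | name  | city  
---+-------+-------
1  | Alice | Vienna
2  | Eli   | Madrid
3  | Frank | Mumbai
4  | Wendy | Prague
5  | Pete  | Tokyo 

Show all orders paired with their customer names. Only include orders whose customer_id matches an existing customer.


INNER JOIN keeps only orders rows whose customer_id matches an id in customers. Walk through each order:
  - order 1 (Lamp): customer_id=5 -> matches Pete
  - order 2 (Keyboard): customer_id=1 -> matches Alice
  - order 3 (Phone): customer_id=4 -> matches Wendy
  - order 4 (Camera): customer_id=3 -> matches Frank
  - order 5 (Pen): customer_id=NULL, no match -> dropped
  - order 6 (Desk): customer_id=NULL, no match -> dropped
So 2 of 6 rows are dropped.

SQL:
SELECT a.product, b.name AS customer
FROM orders a
INNER JOIN customers b ON a.customer_id = b.id

Result:
product  | customer
---------+---------
Lamp     | Pete    
Keyboard | Alice   
Phone    | Wendy   
Camera   | Frank   


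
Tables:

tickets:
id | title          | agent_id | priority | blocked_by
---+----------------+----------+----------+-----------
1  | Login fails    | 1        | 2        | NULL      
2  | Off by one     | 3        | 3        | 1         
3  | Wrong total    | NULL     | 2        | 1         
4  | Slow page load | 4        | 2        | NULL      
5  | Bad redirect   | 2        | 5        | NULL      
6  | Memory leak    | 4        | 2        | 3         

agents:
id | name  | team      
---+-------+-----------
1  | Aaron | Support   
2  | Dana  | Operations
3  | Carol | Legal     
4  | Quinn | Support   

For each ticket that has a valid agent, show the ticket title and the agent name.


INNER JOIN keeps only tickets rows whose agent_id matches an id in agents. Walk through each ticket:
  - ticket 1 (Login fails): agent_id=1 -> matches Aaron
  - ticket 2 (Off by one): agent_id=3 -> matches Carol
  - ticket 3 (Wrong total): agent_id=NULL, no match -> dropped
  - ticket 4 (Slow page load): agent_id=4 -> matches Quinn
  - ticket 5 (Bad redirect): agent_id=2 -> matches Dana
  - ticket 6 (Memory leak): agent_id=4 -> matches Quinn
So 1 of 6 rows is dropped.

SQL:
SELECT a.title, b.name AS agent
FROM tickets a
INNER JOIN agents b ON a.agent_id = b.id

Result:
title          | agent
---------------+------
Login fails    | Aaron
Off by one     | Carol
Slow page load | Quinn
Bad redirect   | Dana 
Memory leak    | Quinn


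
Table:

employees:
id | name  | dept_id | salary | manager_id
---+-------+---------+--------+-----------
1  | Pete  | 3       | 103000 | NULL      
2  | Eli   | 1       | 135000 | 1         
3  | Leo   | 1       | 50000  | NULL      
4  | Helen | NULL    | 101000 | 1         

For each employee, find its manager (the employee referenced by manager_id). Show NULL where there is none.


This is a self-join: employees is joined to a second copy of itself, matching each row's manager_id to another row's id. Use LEFT JOIN so rows with manager_id=NULL are kept.
  - employee 1 (Pete): manager_id=NULL -> NULL
  - employee 2 (Eli): manager_id=1 -> Pete
  - employee 3 (Leo): manager_id=NULL -> NULL
  - employee 4 (Helen): manager_id=1 -> Pete

SQL:
SELECT a.name AS item, b.name AS manager
FROM employees a
LEFT JOIN employees b ON a.manager_id = b.id

Result:
item  | manager
------+--------
Pete  | NULL   
Eli   | Pete   
Leo   | NULL   
Helen | Pete   


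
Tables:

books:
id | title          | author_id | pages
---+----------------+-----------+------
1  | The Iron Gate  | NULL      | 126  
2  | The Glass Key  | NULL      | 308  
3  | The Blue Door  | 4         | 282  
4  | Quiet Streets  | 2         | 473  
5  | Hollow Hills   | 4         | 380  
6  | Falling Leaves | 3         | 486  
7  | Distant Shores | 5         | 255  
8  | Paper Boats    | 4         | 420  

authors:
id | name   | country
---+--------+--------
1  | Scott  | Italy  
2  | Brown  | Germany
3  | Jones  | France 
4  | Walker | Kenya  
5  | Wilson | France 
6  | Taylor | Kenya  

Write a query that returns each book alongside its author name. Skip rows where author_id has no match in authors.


INNER JOIN keeps only books rows whose author_id matches an id in authors. Walk through each book:
  - book 1 (The Iron Gate): author_id=NULL, no match -> dropped
  - book 2 (The Glass Key): author_id=NULL, no match -> dropped
  - book 3 (The Blue Door): author_id=4 -> matches Walker
  - book 4 (Quiet Streets): author_id=2 -> matches Brown
  - book 5 (Hollow Hills): author_id=4 -> matches Walker
  - book 6 (Falling Leaves): author_id=3 -> matches Jones
  - book 7 (Distant Shores): author_id=5 -> matches Wilson
  - book 8 (Paper Boats): author_id=4 -> matches Walker
So 2 of 8 rows are dropped.

SQL:
SELECT a.title, b.name AS author
FROM books a
INNER JOIN authors b ON a.author_id = b.id

Result:
title          | author
---------------+-------
The Blue Door  | Walker
Quiet Streets  | Brown 
Hollow Hills   | Walker
Falling Leaves | Jones 
Distant Shores | Wilson
Paper Boats    | Walker


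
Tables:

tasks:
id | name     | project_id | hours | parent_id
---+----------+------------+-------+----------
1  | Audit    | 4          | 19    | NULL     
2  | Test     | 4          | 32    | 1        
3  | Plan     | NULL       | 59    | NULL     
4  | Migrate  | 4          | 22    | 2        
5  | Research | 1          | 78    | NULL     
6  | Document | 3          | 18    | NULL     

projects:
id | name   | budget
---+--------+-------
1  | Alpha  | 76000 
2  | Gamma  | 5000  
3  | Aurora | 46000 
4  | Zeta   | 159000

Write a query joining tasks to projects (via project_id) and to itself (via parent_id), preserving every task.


Two LEFT JOINs from the same base table tasks: one to projects via project_id, one to tasks itself via parent_id. Both are LEFT so every task is preserved.
Match against projects:
  - task 1 (Audit): project_id=4 -> matches Zeta
  - task 2 (Test): project_id=4 -> matches Zeta
  - task 3 (Plan): project_id=NULL, no match -> kept with NULL
  - task 4 (Migrate): project_id=4 -> matches Zeta
  - task 5 (Research): project_id=1 -> matches Alpha
  - task 6 (Document): project_id=3 -> matches Aurora
Match against tasks (self):
  - task 1 (Audit): parent_id=NULL -> NULL
  - task 2 (Test): parent_id=1 -> Audit
  - task 3 (Plan): parent_id=NULL -> NULL
  - task 4 (Migrate): parent_id=2 -> Test
  - task 5 (Research): parent_id=NULL -> NULL
  - task 6 (Document): parent_id=NULL -> NULL

SQL:
SELECT a.name, b.name AS project, c.name AS parent
FROM tasks a
LEFT JOIN projects b ON a.project_id = b.id
LEFT JOIN tasks c ON a.parent_id = c.id

Result:
name     | project | parent
---------+---------+-------
Audit    | Zeta    | NULL  
Test     | Zeta    | Audit 
Plan     | NULL    | NULL  
Migrate  | Zeta    | Test  
Research | Alpha   | NULL  
Document | Aurora  | NULL  


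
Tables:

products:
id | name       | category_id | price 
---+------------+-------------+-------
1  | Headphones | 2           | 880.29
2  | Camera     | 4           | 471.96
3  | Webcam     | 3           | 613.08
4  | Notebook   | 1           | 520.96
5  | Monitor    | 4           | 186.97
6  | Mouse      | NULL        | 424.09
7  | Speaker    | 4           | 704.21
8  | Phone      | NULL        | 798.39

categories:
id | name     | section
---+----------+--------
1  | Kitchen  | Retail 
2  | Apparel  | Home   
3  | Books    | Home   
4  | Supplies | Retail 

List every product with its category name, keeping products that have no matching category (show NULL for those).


LEFT JOIN keeps every row from products (the left table); where category_id has no match in categories, the category columns become NULL. Walk through each product:
  - product 1 (Headphones): category_id=2 -> matches Apparel
  - product 2 (Camera): category_id=4 -> matches Supplies
  - product 3 (Webcam): category_id=3 -> matches Books
  - product 4 (Notebook): category_id=1 -> matches Kitchen
  - product 5 (Monitor): category_id=4 -> matches Supplies
  - product 6 (Mouse): category_id=NULL, no match -> kept with NULL
  - product 7 (Speaker): category_id=4 -> matches Supplies
  - product 8 (Phone): category_id=NULL, no match -> kept with NULL
All 8 rows appear; 2 have NULL category.

SQL:
SELECT a.name, b.name AS category
FROM products a
LEFT JOIN categories b ON a.category_id = b.id

Result:
name       | category
-----------+---------
Headphones | Apparel 
Camera     | Supplies
Webcam     | Books   
Notebook   | Kitchen 
Monitor    | Supplies
Mouse      | NULL    
Speaker    | Supplies
Phone      | NULL    


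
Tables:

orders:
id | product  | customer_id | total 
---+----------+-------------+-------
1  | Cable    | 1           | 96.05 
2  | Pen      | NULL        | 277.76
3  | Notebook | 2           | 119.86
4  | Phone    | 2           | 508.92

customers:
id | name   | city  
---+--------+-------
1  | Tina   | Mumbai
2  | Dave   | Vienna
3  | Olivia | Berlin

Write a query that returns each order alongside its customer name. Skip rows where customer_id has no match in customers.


INNER JOIN keeps only orders rows whose customer_id matches an id in customers. Walk through each order:
  - order 1 (Cable): customer_id=1 -> matches Tina
  - order 2 (Pen): customer_id=NULL, no match -> dropped
  - order 3 (Notebook): customer_id=2 -> matches Dave
  - order 4 (Phone): customer_id=2 -> matches Dave
So 1 of 4 rows is dropped.

SQL:
SELECT a.product, b.name AS customer
FROM orders a
INNER JOIN customers b ON a.customer_id = b.id

Result:
product  | customer
---------+---------
Cable    | Tina    
Notebook | Dave    
Phone    | Dave    


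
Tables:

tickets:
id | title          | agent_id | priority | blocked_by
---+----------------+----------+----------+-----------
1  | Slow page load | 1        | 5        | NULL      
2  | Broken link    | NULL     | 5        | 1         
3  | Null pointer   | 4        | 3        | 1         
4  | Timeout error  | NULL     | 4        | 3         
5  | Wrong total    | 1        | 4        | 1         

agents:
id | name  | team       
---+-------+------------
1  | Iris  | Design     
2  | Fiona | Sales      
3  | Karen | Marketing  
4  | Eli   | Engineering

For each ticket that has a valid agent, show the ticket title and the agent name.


INNER JOIN keeps only tickets rows whose agent_id matches an id in agents. Walk through each ticket:
  - ticket 1 (Slow page load): agent_id=1 -> matches Iris
  - ticket 2 (Broken link): agent_id=NULL, no match -> dropped
  - ticket 3 (Null pointer): agent_id=4 -> matches Eli
  - ticket 4 (Timeout error): agent_id=NULL, no match -> dropped
  - ticket 5 (Wrong total): agent_id=1 -> matches Iris
So 2 of 5 rows are dropped.

SQL:
SELECT a.title, b.name AS agent
FROM tickets a
INNER JOIN agents b ON a.agent_id = b.id

Result:
title          | agent
---------------+------
Slow page load | Iris 
Null pointer   | Eli  
Wrong total    | Iris 


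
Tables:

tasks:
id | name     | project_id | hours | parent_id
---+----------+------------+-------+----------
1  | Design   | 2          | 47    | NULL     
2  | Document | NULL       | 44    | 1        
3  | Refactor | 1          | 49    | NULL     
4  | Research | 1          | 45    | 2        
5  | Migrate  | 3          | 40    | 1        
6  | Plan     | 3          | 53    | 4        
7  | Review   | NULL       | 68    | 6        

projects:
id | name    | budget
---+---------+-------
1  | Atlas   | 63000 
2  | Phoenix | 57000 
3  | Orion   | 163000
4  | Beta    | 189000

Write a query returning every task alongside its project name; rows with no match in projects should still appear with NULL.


LEFT JOIN keeps every row from tasks (the left table); where project_id has no match in projects, the project columns become NULL. Walk through each task:
  - task 1 (Design): project_id=2 -> matches Phoenix
  - task 2 (Document): project_id=NULL, no match -> kept with NULL
  - task 3 (Refactor): project_id=1 -> matches Atlas
  - task 4 (Research): project_id=1 -> matches Atlas
  - task 5 (Migrate): project_id=3 -> matches Orion
  - task 6 (Plan): project_id=3 -> matches Orion
  - task 7 (Review): project_id=NULL, no match -> kept with NULL
All 7 rows appear; 2 have NULL project.

SQL:
SELECT a.name, b.name AS project
FROM tasks a
LEFT JOIN projects b ON a.project_id = b.id

Result:
name     | project
---------+--------
Design   | Phoenix
Document | NULL   
Refactor | Atlas  
Research | Atlas  
Migrate  | Orion  
Plan     | Orion  
Review   | NULL   


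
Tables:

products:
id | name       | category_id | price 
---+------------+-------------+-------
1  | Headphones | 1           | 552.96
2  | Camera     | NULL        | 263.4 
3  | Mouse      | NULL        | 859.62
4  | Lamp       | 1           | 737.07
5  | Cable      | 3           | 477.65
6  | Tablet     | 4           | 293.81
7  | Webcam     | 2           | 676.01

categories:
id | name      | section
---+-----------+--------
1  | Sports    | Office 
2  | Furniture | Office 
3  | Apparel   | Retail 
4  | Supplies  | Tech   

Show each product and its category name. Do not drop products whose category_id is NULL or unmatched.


LEFT JOIN keeps every row from products (the left table); where category_id has no match in categories, the category columns become NULL. Walk through each product:
  - product 1 (Headphones): category_id=1 -> matches Sports
  - product 2 (Camera): category_id=NULL, no match -> kept with NULL
  - product 3 (Mouse): category_id=NULL, no match -> kept with NULL
  - product 4 (Lamp): category_id=1 -> matches Sports
  - product 5 (Cable): category_id=3 -> matches Apparel
  - product 6 (Tablet): category_id=4 -> matches Supplies
  - product 7 (Webcam): category_id=2 -> matches Furniture
All 7 rows appear; 2 have NULL category.

SQL:
SELECT a.name, b.name AS category
FROM products a
LEFT JOIN categories b ON a.category_id = b.id

Result:
name       | category 
-----------+----------
Headphones | Sports   
Camera     | NULL     
Mouse      | NULL     
Lamp       | Sports   
Cable      | Apparel  
Tablet     | Supplies 
Webcam     | Furniture


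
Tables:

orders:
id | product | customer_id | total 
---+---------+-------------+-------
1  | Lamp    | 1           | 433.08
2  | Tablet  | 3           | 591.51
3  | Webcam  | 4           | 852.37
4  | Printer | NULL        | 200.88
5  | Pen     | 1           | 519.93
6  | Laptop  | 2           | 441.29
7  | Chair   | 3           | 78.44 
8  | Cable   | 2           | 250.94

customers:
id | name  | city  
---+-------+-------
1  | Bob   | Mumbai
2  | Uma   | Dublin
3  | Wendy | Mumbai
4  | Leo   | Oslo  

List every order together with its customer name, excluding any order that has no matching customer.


INNER JOIN keeps only orders rows whose customer_id matches an id in customers. Walk through each order:
  - order 1 (Lamp): customer_id=1 -> matches Bob
  - order 2 (Tablet): customer_id=3 -> matches Wendy
  - order 3 (Webcam): customer_id=4 -> matches Leo
  - order 4 (Printer): customer_id=NULL, no match -> dropped
  - order 5 (Pen): customer_id=1 -> matches Bob
  - order 6 (Laptop): customer_id=2 -> matches Uma
  - order 7 (Chair): customer_id=3 -> matches Wendy
  - order 8 (Cable): customer_id=2 -> matches Uma
So 1 of 8 rows is dropped.

SQL:
SELECT a.product, b.name AS customer
FROM orders a
INNER JOIN customers b ON a.customer_id = b.id

Result:
product | customer
--------+---------
Lamp    | Bob     
Tablet  | Wendy   
Webcam  | Leo     
Pen     | Bob     
Laptop  | Uma     
Chair   | Wendy   
Cable   | Uma     


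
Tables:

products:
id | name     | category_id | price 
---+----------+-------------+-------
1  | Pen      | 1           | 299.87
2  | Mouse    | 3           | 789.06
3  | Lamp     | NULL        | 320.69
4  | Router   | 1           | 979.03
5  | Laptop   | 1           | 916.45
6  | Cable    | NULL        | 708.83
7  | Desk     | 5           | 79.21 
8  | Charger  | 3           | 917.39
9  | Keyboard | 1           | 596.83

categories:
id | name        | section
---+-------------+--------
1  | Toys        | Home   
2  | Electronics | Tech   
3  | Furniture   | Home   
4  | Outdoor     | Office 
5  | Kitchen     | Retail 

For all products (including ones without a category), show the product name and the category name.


LEFT JOIN keeps every row from products (the left table); where category_id has no match in categories, the category columns become NULL. Walk through each product:
  - product 1 (Pen): category_id=1 -> matches Toys
  - product 2 (Mouse): category_id=3 -> matches Furniture
  - product 3 (Lamp): category_id=NULL, no match -> kept with NULL
  - product 4 (Router): category_id=1 -> matches Toys
  - product 5 (Laptop): category_id=1 -> matches Toys
  - product 6 (Cable): category_id=NULL, no match -> kept with NULL
  - product 7 (Desk): category_id=5 -> matches Kitchen
  - product 8 (Charger): category_id=3 -> matches Furniture
  - product 9 (Keyboard): category_id=1 -> matches Toys
All 9 rows appear; 2 have NULL category.

SQL:
SELECT a.name, b.name AS category
FROM products a
LEFT JOIN categories b ON a.category_id = b.id

Result:
name     | category 
---------+----------
Pen      | Toys     
Mouse    | Furniture
Lamp     | NULL     
Router   | Toys     
Laptop   | Toys     
Cable    | NULL     
Desk     | Kitchen  
Charger  | Furniture
Keyboard | Toys     


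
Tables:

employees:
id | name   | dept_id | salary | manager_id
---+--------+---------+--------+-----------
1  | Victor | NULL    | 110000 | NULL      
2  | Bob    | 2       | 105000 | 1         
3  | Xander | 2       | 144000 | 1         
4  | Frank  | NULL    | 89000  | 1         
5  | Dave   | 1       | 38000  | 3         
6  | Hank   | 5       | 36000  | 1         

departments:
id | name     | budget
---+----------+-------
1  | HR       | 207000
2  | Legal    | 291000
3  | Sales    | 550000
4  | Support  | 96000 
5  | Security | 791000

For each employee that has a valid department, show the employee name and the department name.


INNER JOIN keeps only employees rows whose dept_id matches an id in departments. Walk through each employee:
  - employee 1 (Victor): dept_id=NULL, no match -> dropped
  - employee 2 (Bob): dept_id=2 -> matches Legal
  - employee 3 (Xander): dept_id=2 -> matches Legal
  - employee 4 (Frank): dept_id=NULL, no match -> dropped
  - employee 5 (Dave): dept_id=1 -> matches HR
  - employee 6 (Hank): dept_id=5 -> matches Security
So 2 of 6 rows are dropped.

SQL:
SELECT a.name, b.name AS department
FROM employees a
INNER JOIN departments b ON a.dept_id = b.id

Result:
name   | department
-------+-----------
Bob    | Legal     
Xander | Legal     
Dave   | HR        
Hank   | Security  


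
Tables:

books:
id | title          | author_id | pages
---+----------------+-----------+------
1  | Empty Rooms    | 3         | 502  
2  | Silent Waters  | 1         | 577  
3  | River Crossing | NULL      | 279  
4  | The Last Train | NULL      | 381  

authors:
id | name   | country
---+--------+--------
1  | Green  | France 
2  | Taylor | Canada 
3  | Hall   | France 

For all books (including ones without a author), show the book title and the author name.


LEFT JOIN keeps every row from books (the left table); where author_id has no match in authors, the author columns become NULL. Walk through each book:
  - book 1 (Empty Rooms): author_id=3 -> matches Hall
  - book 2 (Silent Waters): author_id=1 -> matches Green
  - book 3 (River Crossing): author_id=NULL, no match -> kept with NULL
  - book 4 (The Last Train): author_id=NULL, no match -> kept with NULL
All 4 rows appear; 2 have NULL author.

SQL:
SELECT a.title, b.name AS author
FROM books a
LEFT JOIN authors b ON a.author_id = b.id

Result:
title          | author
---------------+-------
Empty Rooms    | Hall  
Silent Waters  | Green 
River Crossing | NULL  
The Last Train | NULL  


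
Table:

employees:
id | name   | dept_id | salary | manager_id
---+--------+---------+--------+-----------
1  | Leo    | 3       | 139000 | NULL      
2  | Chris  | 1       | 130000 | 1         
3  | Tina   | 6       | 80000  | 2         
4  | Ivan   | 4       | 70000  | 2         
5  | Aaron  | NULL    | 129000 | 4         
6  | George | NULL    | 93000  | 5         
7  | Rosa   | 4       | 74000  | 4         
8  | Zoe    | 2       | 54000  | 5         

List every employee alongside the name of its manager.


This is a self-join: employees is joined to a second copy of itself, matching each row's manager_id to another row's id. Use LEFT JOIN so rows with manager_id=NULL are kept.
  - employee 1 (Leo): manager_id=NULL -> NULL
  - employee 2 (Chris): manager_id=1 -> Leo
  - employee 3 (Tina): manager_id=2 -> Chris
  - employee 4 (Ivan): manager_id=2 -> Chris
  - employee 5 (Aaron): manager_id=4 -> Ivan
  - employee 6 (George): manager_id=5 -> Aaron
  - employee 7 (Rosa): manager_id=4 -> Ivan
  - employee 8 (Zoe): manager_id=5 -> Aaron

SQL:
SELECT a.name AS item, b.name AS manager
FROM employees a
LEFT JOIN employees b ON a.manager_id = b.id

Result:
item   | manager
-------+--------
Leo    | NULL   
Chris  | Leo    
Tina   | Chris  
Ivan   | Chris  
Aaron  | Ivan   
George | Aaron  
Rosa   | Ivan   
Zoe    | Aaron  


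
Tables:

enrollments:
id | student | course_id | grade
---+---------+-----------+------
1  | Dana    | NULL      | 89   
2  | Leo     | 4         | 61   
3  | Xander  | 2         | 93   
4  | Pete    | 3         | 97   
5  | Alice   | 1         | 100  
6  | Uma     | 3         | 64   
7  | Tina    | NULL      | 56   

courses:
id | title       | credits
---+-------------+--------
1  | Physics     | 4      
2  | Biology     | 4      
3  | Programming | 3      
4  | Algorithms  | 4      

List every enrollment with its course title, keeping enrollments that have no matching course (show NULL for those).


LEFT JOIN keeps every row from enrollments (the left table); where course_id has no match in courses, the course columns become NULL. Walk through each enrollment:
  - enrollment 1 (Dana): course_id=NULL, no match -> kept with NULL
  - enrollment 2 (Leo): course_id=4 -> matches Algorithms
  - enrollment 3 (Xander): course_id=2 -> matches Biology
  - enrollment 4 (Pete): course_id=3 -> matches Programming
  - enrollment 5 (Alice): course_id=1 -> matches Physics
  - enrollment 6 (Uma): course_id=3 -> matches Programming
  - enrollment 7 (Tina): course_id=NULL, no match -> kept with NULL
All 7 rows appear; 2 have NULL course.

SQL:
SELECT a.student, b.title AS course
FROM enrollments a
LEFT JOIN courses b ON a.course_id = b.id

Result:
student | course     
--------+------------
Dana    | NULL       
Leo     | Algorithms 
Xander  | Biology    
Pete    | Programming
Alice   | Physics    
Uma     | Programming
Tina    | NULL       


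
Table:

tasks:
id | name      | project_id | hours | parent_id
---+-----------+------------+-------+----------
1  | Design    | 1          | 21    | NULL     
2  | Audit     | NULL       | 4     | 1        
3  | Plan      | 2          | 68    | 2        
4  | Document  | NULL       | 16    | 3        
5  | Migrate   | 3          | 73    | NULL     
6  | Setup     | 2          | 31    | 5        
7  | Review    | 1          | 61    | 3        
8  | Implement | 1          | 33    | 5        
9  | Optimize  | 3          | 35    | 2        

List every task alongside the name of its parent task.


This is a self-join: tasks is joined to a second copy of itself, matching each row's parent_id to another row's id. Use LEFT JOIN so rows with parent_id=NULL are kept.
  - task 1 (Design): parent_id=NULL -> NULL
  - task 2 (Audit): parent_id=1 -> Design
  - task 3 (Plan): parent_id=2 -> Audit
  - task 4 (Document): parent_id=3 -> Plan
  - task 5 (Migrate): parent_id=NULL -> NULL
  - task 6 (Setup): parent_id=5 -> Migrate
  - task 7 (Review): parent_id=3 -> Plan
  - task 8 (Implement): parent_id=5 -> Migrate
  - task 9 (Optimize): parent_id=2 -> Audit

SQL:
SELECT a.name AS item, b.name AS parent
FROM tasks a
LEFT JOIN tasks b ON a.parent_id = b.id

Result:
item      | parent 
----------+--------
Design    | NULL   
Audit     | Design 
Plan      | Audit  
Document  | Plan   
Migrate   | NULL   
Setup     | Migrate
Review    | Plan   
Implement | Migrate
Optimize  | Audit  


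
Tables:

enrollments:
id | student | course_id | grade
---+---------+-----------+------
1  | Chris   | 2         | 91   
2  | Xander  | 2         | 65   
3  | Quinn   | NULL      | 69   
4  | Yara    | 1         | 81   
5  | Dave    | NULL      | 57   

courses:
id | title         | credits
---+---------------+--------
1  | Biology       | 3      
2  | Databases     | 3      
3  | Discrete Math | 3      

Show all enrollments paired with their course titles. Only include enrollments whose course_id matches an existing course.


INNER JOIN keeps only enrollments rows whose course_id matches an id in courses. Walk through each enrollment:
  - enrollment 1 (Chris): course_id=2 -> matches Databases
  - enrollment 2 (Xander): course_id=2 -> matches Databases
  - enrollment 3 (Quinn): course_id=NULL, no match -> dropped
  - enrollment 4 (Yara): course_id=1 -> matches Biology
  - enrollment 5 (Dave): course_id=NULL, no match -> dropped
So 2 of 5 rows are dropped.

SQL:
SELECT a.student, b.title AS course
FROM enrollments a
INNER JOIN courses b ON a.course_id = b.id

Result:
student | course   
--------+----------
Chris   | Databases
Xander  | Databases
Yara    | Biology  
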